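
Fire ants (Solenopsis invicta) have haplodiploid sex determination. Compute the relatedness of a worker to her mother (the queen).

One meiotic link between diploid queen and diploid daughter: r = 1/2.

0.5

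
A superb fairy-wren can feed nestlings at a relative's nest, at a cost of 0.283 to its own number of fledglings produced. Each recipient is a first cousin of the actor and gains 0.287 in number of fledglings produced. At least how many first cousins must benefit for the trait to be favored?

8

r to a first cousin = 1/8 (first cousins share one grandparent pair — two paths of length 4: r = 2·(1/2)^4 = 1/8).
Hamilton's rule: n·r·B > C  ⇒  n > C/(r·B) = 0.283/(0.125·0.287) = 7.889.
The smallest integer exceeding 7.889 is 8.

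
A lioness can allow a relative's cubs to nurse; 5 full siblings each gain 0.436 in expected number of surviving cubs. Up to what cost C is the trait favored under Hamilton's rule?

r to a full sibling = 0.5 (full sibs share both parents — two paths of length 2: r = 2·(1/2)^2 = 1/2).
Hamilton's rule: n·r·B > C, so the trait is favored while C < n·r·B = 5·0.5·0.436 = 1.09.

1.09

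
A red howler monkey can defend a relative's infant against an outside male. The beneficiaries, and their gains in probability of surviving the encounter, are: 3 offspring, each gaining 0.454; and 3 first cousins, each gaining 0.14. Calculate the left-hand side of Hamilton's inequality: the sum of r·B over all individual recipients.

0.7335

r to an offspring = 1/2 (one parent–offspring link: r = (1/2)^1 = 1/2).
r to a first cousin = 0.125 (first cousins share one grandparent pair — two paths of length 4: r = 2·(1/2)^4 = 1/8).
Summing one r·B term per recipient: 3·0.5·0.454 + 3·0.125·0.14 = 0.7335.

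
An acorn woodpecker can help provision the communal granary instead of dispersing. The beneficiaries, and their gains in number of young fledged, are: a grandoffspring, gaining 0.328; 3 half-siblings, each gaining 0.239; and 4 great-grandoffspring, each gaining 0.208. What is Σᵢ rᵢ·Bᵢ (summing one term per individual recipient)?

r to a grandoffspring = 0.25 (two parent–offspring links: r = (1/2)^2 = 1/4).
r to a half-sibling = 0.25 (half-sibs share one parent — one path of length 2: r = (1/2)^2 = 1/4).
r to a great-grandoffspring = 0.125 (three parent–offspring links: r = (1/2)^3 = 1/8).
Summing one r·B term per recipient: 1·0.25·0.328 + 3·0.25·0.239 + 4·0.125·0.208 = 0.36525.

0.36525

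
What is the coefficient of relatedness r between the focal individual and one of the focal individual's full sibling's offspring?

0.25

Each parent–offspring link contributes a factor of 1/2, and independent paths through distinct common ancestors add.
Full aunt/uncle↔niece/nephew: two paths of length 3 through the shared grandparent pair: r = 2·(1/2)^3 = 1/4.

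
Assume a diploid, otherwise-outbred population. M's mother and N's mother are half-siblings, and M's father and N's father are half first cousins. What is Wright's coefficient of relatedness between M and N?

Wright's path rule: contributions from independent ancestry routes add.
M and N are related in two ways: half first cousins through their mothers (r = 1/16) and half second cousins through their fathers (r = 1/64).
r = 1/16 + 1/64 = 0.078125.

0.078125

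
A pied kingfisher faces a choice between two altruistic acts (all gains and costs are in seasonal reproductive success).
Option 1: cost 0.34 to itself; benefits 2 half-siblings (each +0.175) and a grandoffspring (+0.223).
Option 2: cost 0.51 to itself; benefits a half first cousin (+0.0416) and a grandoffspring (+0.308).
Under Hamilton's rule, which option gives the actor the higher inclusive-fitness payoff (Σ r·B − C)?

Option 1

Option 1: r to a half-sibling = 0.25.
Option 1: r to a grandoffspring = 0.25.
Option 1: Σ r·B − C = (2·0.25·0.175 + 1·0.25·0.223) − 0.34 = -0.19675.
Option 2: r to a half first cousin = 0.0625.
Option 2: r to a grandoffspring = 0.25.
Option 2: Σ r·B − C = (1·0.0625·0.0416 + 1·0.25·0.308) − 0.51 = -0.4304.
Option 1 has the higher net inclusive-fitness payoff.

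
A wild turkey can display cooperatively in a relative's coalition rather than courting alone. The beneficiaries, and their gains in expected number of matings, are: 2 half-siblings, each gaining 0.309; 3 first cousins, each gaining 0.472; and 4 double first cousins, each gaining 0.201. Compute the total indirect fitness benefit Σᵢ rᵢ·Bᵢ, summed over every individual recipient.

r to a half-sibling = 0.25 (half-sibs share one parent — one path of length 2: r = (1/2)^2 = 1/4).
r to a first cousin = 0.125 (first cousins share one grandparent pair — two paths of length 4: r = 2·(1/2)^4 = 1/8).
r to a double first cousin = 1/4 (double first cousins share both grandparent pairs — four paths of length 4: r = 4·(1/2)^4 = 1/4).
Summing one r·B term per recipient: 2·0.25·0.309 + 3·0.125·0.472 + 4·0.25·0.201 = 0.5325.

0.5325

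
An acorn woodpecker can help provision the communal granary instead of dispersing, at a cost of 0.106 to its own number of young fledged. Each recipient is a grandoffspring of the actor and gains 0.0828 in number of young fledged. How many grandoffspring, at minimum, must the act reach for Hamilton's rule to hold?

6

r to a grandoffspring = 0.25 (two parent–offspring links: r = (1/2)^2 = 1/4).
Hamilton's rule: n·r·B > C  ⇒  n > C/(r·B) = 0.106/(0.25·0.0828) = 5.121.
The smallest integer exceeding 5.121 is 6.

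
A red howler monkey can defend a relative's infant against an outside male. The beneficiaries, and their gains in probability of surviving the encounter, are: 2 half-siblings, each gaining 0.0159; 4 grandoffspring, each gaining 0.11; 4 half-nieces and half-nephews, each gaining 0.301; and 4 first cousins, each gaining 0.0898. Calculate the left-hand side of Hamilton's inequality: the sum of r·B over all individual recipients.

r to a half-sibling = 1/4 (half-sibs share one parent — one path of length 2: r = (1/2)^2 = 1/4).
r to a grandoffspring = 1/4 (two parent–offspring links: r = (1/2)^2 = 1/4).
r to a half-niece or half-nephew = 1/8 (half-aunt/uncle↔niece/nephew: one path of length 3: r = (1/2)^3 = 1/8).
r to a first cousin = 1/8 (first cousins share one grandparent pair — two paths of length 4: r = 2·(1/2)^4 = 1/8).
Summing one r·B term per recipient: 2·0.25·0.0159 + 4·0.25·0.11 + 4·0.125·0.301 + 4·0.125·0.0898 = 0.31335.

0.31335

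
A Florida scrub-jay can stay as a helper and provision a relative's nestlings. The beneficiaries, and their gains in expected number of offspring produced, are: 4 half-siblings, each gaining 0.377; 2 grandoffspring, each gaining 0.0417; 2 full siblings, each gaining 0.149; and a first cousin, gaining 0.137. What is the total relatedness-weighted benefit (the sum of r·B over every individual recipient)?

r to a half-sibling = 0.25 (half-sibs share one parent — one path of length 2: r = (1/2)^2 = 1/4).
r to a grandoffspring = 1/4 (two parent–offspring links: r = (1/2)^2 = 1/4).
r to a full sibling = 0.5 (full sibs share both parents — two paths of length 2: r = 2·(1/2)^2 = 1/2).
r to a first cousin = 1/8 (first cousins share one grandparent pair — two paths of length 4: r = 2·(1/2)^4 = 1/8).
Summing one r·B term per recipient: 4·0.25·0.377 + 2·0.25·0.0417 + 2·0.5·0.149 + 1·0.125·0.137 = 0.563975.

0.563975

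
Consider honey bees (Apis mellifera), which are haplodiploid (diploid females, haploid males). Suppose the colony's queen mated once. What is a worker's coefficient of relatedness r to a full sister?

Haplodiploid full sisters inherit their father's entire haploid genome identically (contributing 1/2) and on average half of their mother's contribution (1/2 · 1/2 = 1/4); r = 1/2 + 1/4 = 3/4.

0.75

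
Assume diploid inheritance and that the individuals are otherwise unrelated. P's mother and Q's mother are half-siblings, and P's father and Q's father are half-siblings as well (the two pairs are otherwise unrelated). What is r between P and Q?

Relatedness sums over independent paths through distinct common ancestors.
P and Q are related in two ways: half first cousins through their mothers (r = 1/16) and half first cousins through their fathers (r = 1/16).
r = 1/16 + 1/16 = 0.125.

0.125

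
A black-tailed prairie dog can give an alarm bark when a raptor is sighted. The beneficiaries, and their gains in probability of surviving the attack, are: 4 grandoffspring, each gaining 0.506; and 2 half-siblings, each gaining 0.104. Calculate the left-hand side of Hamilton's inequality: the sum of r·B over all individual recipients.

r to a grandoffspring = 1/4 (two parent–offspring links: r = (1/2)^2 = 1/4).
r to a half-sibling = 1/4 (half-sibs share one parent — one path of length 2: r = (1/2)^2 = 1/4).
Summing one r·B term per recipient: 4·0.25·0.506 + 2·0.25·0.104 = 0.558.

0.558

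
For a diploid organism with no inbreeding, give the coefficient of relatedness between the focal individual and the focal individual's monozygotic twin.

Each parent–offspring link contributes a factor of 1/2, and independent paths through distinct common ancestors add.
Monozygotic twins share every allele identical by descent: r = 1.

1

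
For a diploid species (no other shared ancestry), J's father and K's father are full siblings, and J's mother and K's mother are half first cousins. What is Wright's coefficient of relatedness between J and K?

0.140625

Wright's path rule: contributions from independent ancestry routes add.
J and K are related in two ways: first cousins through their fathers (r = 1/8) and half second cousins through their mothers (r = 1/64).
r = 1/8 + 1/64 = 9/64 = 0.140625.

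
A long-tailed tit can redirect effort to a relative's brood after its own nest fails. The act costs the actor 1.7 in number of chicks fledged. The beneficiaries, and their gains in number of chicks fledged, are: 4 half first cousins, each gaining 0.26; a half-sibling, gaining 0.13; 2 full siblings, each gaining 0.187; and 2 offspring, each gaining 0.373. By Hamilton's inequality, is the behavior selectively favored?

No

Hamilton's rule: the trait is favored when the sum of r·B over every recipient exceeds the actor's cost C.
r to a half first cousin = 0.0625 (half first cousins share one grandparent — one path of length 4: r = (1/2)^4 = 1/16).
r to a half-sibling = 1/4 (half-sibs share one parent — one path of length 2: r = (1/2)^2 = 1/4).
r to a full sibling = 1/2 (full sibs share both parents — two paths of length 2: r = 2·(1/2)^2 = 1/2).
r to an offspring = 1/2 (one parent–offspring link: r = (1/2)^1 = 1/2).
Summing one r·B term per recipient: 4·0.0625·0.26 + 1·0.25·0.13 + 2·0.5·0.187 + 2·0.5·0.373 = 0.6575.
0.6575 < 1.7: the indirect benefit is less than the cost.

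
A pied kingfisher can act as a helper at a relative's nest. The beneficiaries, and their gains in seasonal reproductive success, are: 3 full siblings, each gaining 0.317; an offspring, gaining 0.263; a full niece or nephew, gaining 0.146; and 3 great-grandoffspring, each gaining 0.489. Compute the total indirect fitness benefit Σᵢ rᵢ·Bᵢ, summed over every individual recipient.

r to a full sibling = 1/2 (full sibs share both parents — two paths of length 2: r = 2·(1/2)^2 = 1/2).
r to an offspring = 1/2 (one parent–offspring link: r = (1/2)^1 = 1/2).
r to a full niece or nephew = 1/4 (full aunt/uncle↔niece/nephew: two paths of length 3 through the shared grandparent pair: r = 2·(1/2)^3 = 1/4).
r to a great-grandoffspring = 1/8 (three parent–offspring links: r = (1/2)^3 = 1/8).
Summing one r·B term per recipient: 3·0.5·0.317 + 1·0.5·0.263 + 1·0.25·0.146 + 3·0.125·0.489 = 0.826875.

0.826875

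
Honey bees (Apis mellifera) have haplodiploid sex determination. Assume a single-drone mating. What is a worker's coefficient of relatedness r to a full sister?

Haplodiploid full sisters inherit their father's entire haploid genome identically (contributing 1/2) and on average half of their mother's contribution (1/2 · 1/2 = 1/4); r = 1/2 + 1/4 = 3/4.

0.75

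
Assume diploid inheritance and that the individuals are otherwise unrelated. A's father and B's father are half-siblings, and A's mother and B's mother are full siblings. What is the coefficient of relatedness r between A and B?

With two independent routes of shared ancestry, r is the sum of the two contributions.
A and B are related in two ways: half first cousins through their fathers (r = 1/16) and first cousins through their mothers (r = 1/8).
r = 1/16 + 1/8 = 0.1875.

0.1875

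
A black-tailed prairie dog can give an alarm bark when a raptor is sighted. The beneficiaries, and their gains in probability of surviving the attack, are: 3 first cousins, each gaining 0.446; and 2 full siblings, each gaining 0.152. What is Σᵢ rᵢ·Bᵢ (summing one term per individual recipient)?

0.31925

r to a first cousin = 1/8 (first cousins share one grandparent pair — two paths of length 4: r = 2·(1/2)^4 = 1/8).
r to a full sibling = 0.5 (full sibs share both parents — two paths of length 2: r = 2·(1/2)^2 = 1/2).
Summing one r·B term per recipient: 3·0.125·0.446 + 2·0.5·0.152 = 0.31925.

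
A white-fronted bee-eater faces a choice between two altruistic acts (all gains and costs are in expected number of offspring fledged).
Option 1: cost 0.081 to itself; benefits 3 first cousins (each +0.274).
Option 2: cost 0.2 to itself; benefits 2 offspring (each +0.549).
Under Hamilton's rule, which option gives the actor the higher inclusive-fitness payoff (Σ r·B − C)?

Option 1: r to a first cousin = 0.125.
Option 1: Σ r·B − C = (3·0.125·0.274) − 0.081 = 0.02175.
Option 2: r to an offspring = 0.5.
Option 2: Σ r·B − C = (2·0.5·0.549) − 0.2 = 0.349.
Option 2 has the higher net inclusive-fitness payoff.

Option 2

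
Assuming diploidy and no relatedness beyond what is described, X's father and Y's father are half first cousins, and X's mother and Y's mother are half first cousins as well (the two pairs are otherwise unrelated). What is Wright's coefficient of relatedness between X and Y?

Independent pedigree routes through distinct common ancestors add.
X and Y are related in two ways: half second cousins through their fathers (r = 1/64) and half second cousins through their mothers (r = 1/64).
r = 1/64 + 1/64 = 0.03125.

0.03125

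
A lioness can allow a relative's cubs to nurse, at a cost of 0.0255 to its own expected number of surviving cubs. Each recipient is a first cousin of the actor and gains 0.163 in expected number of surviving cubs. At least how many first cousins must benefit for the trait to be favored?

r to a first cousin = 1/8 (first cousins share one grandparent pair — two paths of length 4: r = 2·(1/2)^4 = 1/8).
Hamilton's rule: n·r·B > C  ⇒  n > C/(r·B) = 0.0255/(0.125·0.163) = 1.252.
The smallest integer exceeding 1.252 is 2.

2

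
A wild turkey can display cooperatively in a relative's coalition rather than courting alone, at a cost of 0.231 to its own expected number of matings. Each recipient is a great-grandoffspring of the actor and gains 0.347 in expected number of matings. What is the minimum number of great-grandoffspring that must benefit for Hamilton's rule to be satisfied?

6

r to a great-grandoffspring = 0.125 (three parent–offspring links: r = (1/2)^3 = 1/8).
Hamilton's rule: n·r·B > C  ⇒  n > C/(r·B) = 0.231/(0.125·0.347) = 5.326.
The smallest integer exceeding 5.326 is 6.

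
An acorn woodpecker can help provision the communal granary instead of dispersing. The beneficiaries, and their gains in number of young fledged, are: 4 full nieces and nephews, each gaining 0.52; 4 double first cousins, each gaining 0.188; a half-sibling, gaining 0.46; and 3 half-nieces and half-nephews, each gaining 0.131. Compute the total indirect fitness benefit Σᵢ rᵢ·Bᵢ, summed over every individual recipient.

r to a full niece or nephew = 0.25 (full aunt/uncle↔niece/nephew: two paths of length 3 through the shared grandparent pair: r = 2·(1/2)^3 = 1/4).
r to a double first cousin = 0.25 (double first cousins share both grandparent pairs — four paths of length 4: r = 4·(1/2)^4 = 1/4).
r to a half-sibling = 1/4 (half-sibs share one parent — one path of length 2: r = (1/2)^2 = 1/4).
r to a half-niece or half-nephew = 0.125 (half-aunt/uncle↔niece/nephew: one path of length 3: r = (1/2)^3 = 1/8).
Summing one r·B term per recipient: 4·0.25·0.52 + 4·0.25·0.188 + 1·0.25·0.46 + 3·0.125·0.131 = 0.872125.

0.872125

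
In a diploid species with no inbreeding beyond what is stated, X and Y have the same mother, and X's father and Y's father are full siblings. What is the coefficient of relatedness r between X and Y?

Relatedness sums over independent paths through distinct common ancestors.
X and Y are related in two ways: half-sibs through their shared mother (r = 1/4) and first cousins through their fathers (r = 1/8).
r = 1/4 + 1/8 = 3/8 = 0.375.

0.375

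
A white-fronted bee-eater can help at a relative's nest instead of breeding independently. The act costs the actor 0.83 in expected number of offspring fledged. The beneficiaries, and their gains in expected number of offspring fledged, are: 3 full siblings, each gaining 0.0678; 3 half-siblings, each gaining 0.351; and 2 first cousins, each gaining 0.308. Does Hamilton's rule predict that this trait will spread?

Hamilton's rule: the trait is favored when the sum of r·B over every recipient exceeds the actor's cost C.
r to a full sibling = 0.5 (full sibs share both parents — two paths of length 2: r = 2·(1/2)^2 = 1/2).
r to a half-sibling = 1/4 (half-sibs share one parent — one path of length 2: r = (1/2)^2 = 1/4).
r to a first cousin = 0.125 (first cousins share one grandparent pair — two paths of length 4: r = 2·(1/2)^4 = 1/8).
Summing one r·B term per recipient: 3·0.5·0.0678 + 3·0.25·0.351 + 2·0.125·0.308 = 0.44195.
0.44195 < 0.83: the indirect benefit is less than the cost.

No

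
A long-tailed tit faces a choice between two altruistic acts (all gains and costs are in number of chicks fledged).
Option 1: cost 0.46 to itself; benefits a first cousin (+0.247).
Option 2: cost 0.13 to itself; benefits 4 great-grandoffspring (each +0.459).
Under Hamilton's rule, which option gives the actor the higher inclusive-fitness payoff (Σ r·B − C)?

Option 1: r to a first cousin = 0.125.
Option 1: Σ r·B − C = (1·0.125·0.247) − 0.46 = -0.429125.
Option 2: r to a great-grandoffspring = 0.125.
Option 2: Σ r·B − C = (4·0.125·0.459) − 0.13 = 0.0995.
Option 2 has the higher net inclusive-fitness payoff.

Option 2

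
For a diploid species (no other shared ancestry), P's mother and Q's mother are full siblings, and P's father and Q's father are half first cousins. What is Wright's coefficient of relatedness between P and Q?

0.140625

Relatedness sums over independent paths through distinct common ancestors.
P and Q are related in two ways: first cousins through their mothers (r = 1/8) and half second cousins through their fathers (r = 1/64).
r = 1/8 + 1/64 = 9/64 = 0.140625.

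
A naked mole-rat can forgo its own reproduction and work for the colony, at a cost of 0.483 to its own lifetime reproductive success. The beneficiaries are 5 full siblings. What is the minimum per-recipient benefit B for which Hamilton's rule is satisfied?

r to a full sibling = 1/2 (full sibs share both parents — two paths of length 2: r = 2·(1/2)^2 = 1/2).
Hamilton's rule with n recipients of equal r: n·r·B > C, so B > C/(n·r) = 0.483/(5·0.5) = 0.1932.

0.1932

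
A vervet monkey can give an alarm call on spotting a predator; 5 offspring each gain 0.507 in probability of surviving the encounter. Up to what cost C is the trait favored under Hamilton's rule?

r to an offspring = 0.5 (one parent–offspring link: r = (1/2)^1 = 1/2).
Hamilton's rule: n·r·B > C, so the trait is favored while C < n·r·B = 5·0.5·0.507 = 1.2675.

1.2675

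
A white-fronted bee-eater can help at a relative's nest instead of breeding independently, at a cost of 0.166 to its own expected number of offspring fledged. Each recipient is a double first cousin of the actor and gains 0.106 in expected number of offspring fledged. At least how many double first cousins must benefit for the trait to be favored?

r to a double first cousin = 0.25 (double first cousins share both grandparent pairs — four paths of length 4: r = 4·(1/2)^4 = 1/4).
Hamilton's rule: n·r·B > C  ⇒  n > C/(r·B) = 0.166/(0.25·0.106) = 6.264.
The smallest integer exceeding 6.264 is 7.

7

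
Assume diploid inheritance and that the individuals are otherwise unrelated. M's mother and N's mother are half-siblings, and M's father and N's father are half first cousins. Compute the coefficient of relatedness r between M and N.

0.078125

Relatedness sums over independent paths through distinct common ancestors.
M and N are related in two ways: half first cousins through their mothers (r = 1/16) and half second cousins through their fathers (r = 1/64).
r = 1/16 + 1/64 = 0.078125.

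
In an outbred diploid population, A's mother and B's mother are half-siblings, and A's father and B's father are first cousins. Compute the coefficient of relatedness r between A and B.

With two independent routes of shared ancestry, r is the sum of the two contributions.
A and B are related in two ways: half first cousins through their mothers (r = 1/16) and second cousins through their fathers (r = 1/32).
r = 1/16 + 1/32 = 0.09375.

0.09375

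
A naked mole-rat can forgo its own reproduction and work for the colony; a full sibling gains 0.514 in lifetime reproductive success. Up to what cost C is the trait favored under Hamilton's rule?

r to a full sibling = 1/2 (full sibs share both parents — two paths of length 2: r = 2·(1/2)^2 = 1/2).
Hamilton's rule: n·r·B > C, so the trait is favored while C < n·r·B = 1·0.5·0.514 = 0.257.

0.257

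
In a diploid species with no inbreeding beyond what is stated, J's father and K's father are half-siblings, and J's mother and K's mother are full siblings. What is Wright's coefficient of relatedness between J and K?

0.1875

Independent pedigree routes through distinct common ancestors add.
J and K are related in two ways: half first cousins through their fathers (r = 1/16) and first cousins through their mothers (r = 1/8).
r = 1/16 + 1/8 = 0.1875.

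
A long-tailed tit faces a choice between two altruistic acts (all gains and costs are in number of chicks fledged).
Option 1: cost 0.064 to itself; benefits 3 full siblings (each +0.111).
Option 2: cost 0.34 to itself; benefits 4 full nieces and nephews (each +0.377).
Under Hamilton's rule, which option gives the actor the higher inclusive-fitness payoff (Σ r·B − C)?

Option 1: r to a full sibling = 0.5.
Option 1: Σ r·B − C = (3·0.5·0.111) − 0.064 = 0.1025.
Option 2: r to a full niece or nephew = 0.25.
Option 2: Σ r·B − C = (4·0.25·0.377) − 0.34 = 0.037.
Option 1 has the higher net inclusive-fitness payoff.

Option 1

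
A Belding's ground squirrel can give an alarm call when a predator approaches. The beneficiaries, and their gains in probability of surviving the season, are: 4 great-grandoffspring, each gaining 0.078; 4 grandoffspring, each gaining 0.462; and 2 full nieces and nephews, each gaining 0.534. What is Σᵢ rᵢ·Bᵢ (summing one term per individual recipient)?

0.768

r to a great-grandoffspring = 1/8 (three parent–offspring links: r = (1/2)^3 = 1/8).
r to a grandoffspring = 1/4 (two parent–offspring links: r = (1/2)^2 = 1/4).
r to a full niece or nephew = 0.25 (full aunt/uncle↔niece/nephew: two paths of length 3 through the shared grandparent pair: r = 2·(1/2)^3 = 1/4).
Summing one r·B term per recipient: 4·0.125·0.078 + 4·0.25·0.462 + 2·0.25·0.534 = 0.768.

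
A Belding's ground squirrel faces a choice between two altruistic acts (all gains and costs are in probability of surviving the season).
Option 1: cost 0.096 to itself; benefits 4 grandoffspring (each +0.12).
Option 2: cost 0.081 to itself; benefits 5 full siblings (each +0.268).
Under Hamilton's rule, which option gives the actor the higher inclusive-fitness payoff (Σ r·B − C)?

Option 1: r to a grandoffspring = 0.25.
Option 1: Σ r·B − C = (4·0.25·0.12) − 0.096 = 0.024.
Option 2: r to a full sibling = 0.5.
Option 2: Σ r·B − C = (5·0.5·0.268) − 0.081 = 0.589.
Option 2 has the higher net inclusive-fitness payoff.

Option 2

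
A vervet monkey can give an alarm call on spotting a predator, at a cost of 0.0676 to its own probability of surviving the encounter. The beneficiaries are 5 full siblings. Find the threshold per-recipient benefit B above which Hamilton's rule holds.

r to a full sibling = 0.5 (full sibs share both parents — two paths of length 2: r = 2·(1/2)^2 = 1/2).
Hamilton's rule with n recipients of equal r: n·r·B > C, so B > C/(n·r) = 0.0676/(5·0.5) = 0.027.

0.027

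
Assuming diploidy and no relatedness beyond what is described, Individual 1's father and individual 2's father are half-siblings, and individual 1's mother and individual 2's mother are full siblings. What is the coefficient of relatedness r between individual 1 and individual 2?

0.1875

Wright's path rule: contributions from independent ancestry routes add.
Individual 1 and individual 2 are related in two ways: half first cousins through their fathers (r = 1/16) and first cousins through their mothers (r = 1/8).
r = 1/16 + 1/8 = 3/16 = 0.1875.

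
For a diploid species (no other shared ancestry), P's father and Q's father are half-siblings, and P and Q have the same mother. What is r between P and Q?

0.3125

Relatedness sums over independent paths through distinct common ancestors.
P and Q are related in two ways: half first cousins through their fathers (r = 1/16) and half-sibs through their shared mother (r = 1/4).
r = 1/16 + 1/4 = 5/16 = 0.3125.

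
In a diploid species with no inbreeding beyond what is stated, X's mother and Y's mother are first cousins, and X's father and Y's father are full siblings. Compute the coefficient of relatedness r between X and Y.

Wright's path rule: contributions from independent ancestry routes add.
X and Y are related in two ways: second cousins through their mothers (r = 1/32) and first cousins through their fathers (r = 1/8).
r = 1/32 + 1/8 = 5/32 = 0.15625.

0.15625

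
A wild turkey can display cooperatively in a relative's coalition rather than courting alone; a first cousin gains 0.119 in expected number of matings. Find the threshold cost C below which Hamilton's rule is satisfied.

0.014875

r to a first cousin = 1/8 (first cousins share one grandparent pair — two paths of length 4: r = 2·(1/2)^4 = 1/8).
Hamilton's rule: n·r·B > C, so the trait is favored while C < n·r·B = 1·0.125·0.119 = 0.014875.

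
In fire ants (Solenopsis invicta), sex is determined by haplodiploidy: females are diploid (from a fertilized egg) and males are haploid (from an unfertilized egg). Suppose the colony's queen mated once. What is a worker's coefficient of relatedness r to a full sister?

0.75

Haplodiploid full sisters inherit their father's entire haploid genome identically (contributing 1/2) and on average half of their mother's contribution (1/2 · 1/2 = 1/4); r = 1/2 + 1/4 = 3/4.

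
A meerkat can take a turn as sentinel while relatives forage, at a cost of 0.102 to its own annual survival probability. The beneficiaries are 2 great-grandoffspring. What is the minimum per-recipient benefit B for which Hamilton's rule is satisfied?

r to a great-grandoffspring = 0.125 (three parent–offspring links: r = (1/2)^3 = 1/8).
Hamilton's rule with n recipients of equal r: n·r·B > C, so B > C/(n·r) = 0.102/(2·0.125) = 0.408.

0.408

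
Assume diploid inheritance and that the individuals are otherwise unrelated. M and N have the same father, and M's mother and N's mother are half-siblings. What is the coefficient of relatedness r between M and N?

Relatedness sums over independent paths through distinct common ancestors.
M and N are related in two ways: half-sibs through their shared father (r = 1/4) and half first cousins through their mothers (r = 1/16).
r = 1/4 + 1/16 = 5/16 = 0.3125.

0.3125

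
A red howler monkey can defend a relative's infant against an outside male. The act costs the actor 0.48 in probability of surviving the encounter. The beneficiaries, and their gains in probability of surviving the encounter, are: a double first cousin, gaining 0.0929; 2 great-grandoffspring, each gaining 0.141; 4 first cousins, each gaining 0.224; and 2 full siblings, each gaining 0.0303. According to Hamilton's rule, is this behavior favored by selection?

No

Hamilton's rule: the trait is favored when the sum of r·B over every recipient exceeds the actor's cost C.
r to a double first cousin = 0.25 (double first cousins share both grandparent pairs — four paths of length 4: r = 4·(1/2)^4 = 1/4).
r to a great-grandoffspring = 1/8 (three parent–offspring links: r = (1/2)^3 = 1/8).
r to a first cousin = 1/8 (first cousins share one grandparent pair — two paths of length 4: r = 2·(1/2)^4 = 1/8).
r to a full sibling = 0.5 (full sibs share both parents — two paths of length 2: r = 2·(1/2)^2 = 1/2).
Summing one r·B term per recipient: 1·0.25·0.0929 + 2·0.125·0.141 + 4·0.125·0.224 + 2·0.5·0.0303 = 0.200775.
0.200775 < 0.48: the indirect benefit is less than the cost.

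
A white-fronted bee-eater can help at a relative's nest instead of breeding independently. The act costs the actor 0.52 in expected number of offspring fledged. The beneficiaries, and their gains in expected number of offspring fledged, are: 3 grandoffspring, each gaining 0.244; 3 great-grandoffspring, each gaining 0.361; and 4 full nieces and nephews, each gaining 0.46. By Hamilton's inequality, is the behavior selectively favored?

Yes

Hamilton's rule: the trait is favored when the sum of r·B over every recipient exceeds the actor's cost C.
r to a grandoffspring = 0.25 (two parent–offspring links: r = (1/2)^2 = 1/4).
r to a great-grandoffspring = 1/8 (three parent–offspring links: r = (1/2)^3 = 1/8).
r to a full niece or nephew = 0.25 (full aunt/uncle↔niece/nephew: two paths of length 3 through the shared grandparent pair: r = 2·(1/2)^3 = 1/4).
Summing one r·B term per recipient: 3·0.25·0.244 + 3·0.125·0.361 + 4·0.25·0.46 = 0.778375.
0.778375 > 0.52: the indirect benefit exceeds the cost.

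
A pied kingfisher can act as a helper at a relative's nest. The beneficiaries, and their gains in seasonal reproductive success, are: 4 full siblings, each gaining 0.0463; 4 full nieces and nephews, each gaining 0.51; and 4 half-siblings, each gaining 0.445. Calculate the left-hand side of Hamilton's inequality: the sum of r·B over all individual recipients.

r to a full sibling = 0.5 (full sibs share both parents — two paths of length 2: r = 2·(1/2)^2 = 1/2).
r to a full niece or nephew = 1/4 (full aunt/uncle↔niece/nephew: two paths of length 3 through the shared grandparent pair: r = 2·(1/2)^3 = 1/4).
r to a half-sibling = 1/4 (half-sibs share one parent — one path of length 2: r = (1/2)^2 = 1/4).
Summing one r·B term per recipient: 4·0.5·0.0463 + 4·0.25·0.51 + 4·0.25·0.445 = 1.0476.

1.0476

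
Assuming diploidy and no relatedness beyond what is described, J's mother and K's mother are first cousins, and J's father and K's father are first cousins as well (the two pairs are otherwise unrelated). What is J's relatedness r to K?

Relatedness sums over independent paths through distinct common ancestors.
J and K are related in two ways: second cousins through their mothers (r = 1/32) and second cousins through their fathers (r = 1/32).
r = 1/32 + 1/32 = 0.0625.

0.0625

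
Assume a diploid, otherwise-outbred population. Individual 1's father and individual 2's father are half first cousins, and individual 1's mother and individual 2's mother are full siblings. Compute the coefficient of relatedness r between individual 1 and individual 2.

0.140625

Independent pedigree routes through distinct common ancestors add.
Individual 1 and individual 2 are related in two ways: half second cousins through their fathers (r = 1/64) and first cousins through their mothers (r = 1/8).
r = 1/64 + 1/8 = 0.140625.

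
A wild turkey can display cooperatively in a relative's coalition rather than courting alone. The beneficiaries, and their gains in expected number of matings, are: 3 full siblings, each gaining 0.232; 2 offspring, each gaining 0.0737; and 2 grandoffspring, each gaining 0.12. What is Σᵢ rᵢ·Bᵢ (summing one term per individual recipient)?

0.4817

r to a full sibling = 0.5 (full sibs share both parents — two paths of length 2: r = 2·(1/2)^2 = 1/2).
r to an offspring = 0.5 (one parent–offspring link: r = (1/2)^1 = 1/2).
r to a grandoffspring = 0.25 (two parent–offspring links: r = (1/2)^2 = 1/4).
Summing one r·B term per recipient: 3·0.5·0.232 + 2·0.5·0.0737 + 2·0.25·0.12 = 0.4817.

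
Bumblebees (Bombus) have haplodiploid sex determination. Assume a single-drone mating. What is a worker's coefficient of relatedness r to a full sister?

0.75

Haplodiploid full sisters inherit their father's entire haploid genome identically (contributing 1/2) and on average half of their mother's contribution (1/2 · 1/2 = 1/4); r = 1/2 + 1/4 = 3/4.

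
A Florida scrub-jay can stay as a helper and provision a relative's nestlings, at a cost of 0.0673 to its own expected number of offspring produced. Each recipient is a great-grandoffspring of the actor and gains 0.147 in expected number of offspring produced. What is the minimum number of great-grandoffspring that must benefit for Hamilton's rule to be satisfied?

4

r to a great-grandoffspring = 0.125 (three parent–offspring links: r = (1/2)^3 = 1/8).
Hamilton's rule: n·r·B > C  ⇒  n > C/(r·B) = 0.0673/(0.125·0.147) = 3.663.
The smallest integer exceeding 3.663 is 4.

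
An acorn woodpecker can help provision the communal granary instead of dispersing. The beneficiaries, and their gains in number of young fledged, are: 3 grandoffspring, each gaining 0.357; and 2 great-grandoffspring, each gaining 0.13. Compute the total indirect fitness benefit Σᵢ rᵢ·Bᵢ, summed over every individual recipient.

r to a grandoffspring = 1/4 (two parent–offspring links: r = (1/2)^2 = 1/4).
r to a great-grandoffspring = 0.125 (three parent–offspring links: r = (1/2)^3 = 1/8).
Summing one r·B term per recipient: 3·0.25·0.357 + 2·0.125·0.13 = 0.30025.

0.30025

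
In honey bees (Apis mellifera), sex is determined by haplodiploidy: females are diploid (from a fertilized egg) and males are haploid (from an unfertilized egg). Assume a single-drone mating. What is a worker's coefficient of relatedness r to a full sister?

0.75

Haplodiploid full sisters inherit their father's entire haploid genome identically (contributing 1/2) and on average half of their mother's contribution (1/2 · 1/2 = 1/4); r = 1/2 + 1/4 = 3/4.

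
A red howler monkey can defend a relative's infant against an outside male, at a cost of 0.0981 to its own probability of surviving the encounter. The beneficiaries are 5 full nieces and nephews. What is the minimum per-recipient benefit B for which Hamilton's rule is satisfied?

r to a full niece or nephew = 0.25 (full aunt/uncle↔niece/nephew: two paths of length 3 through the shared grandparent pair: r = 2·(1/2)^3 = 1/4).
Hamilton's rule with n recipients of equal r: n·r·B > C, so B > C/(n·r) = 0.0981/(5·0.25) = 0.0785.

0.0785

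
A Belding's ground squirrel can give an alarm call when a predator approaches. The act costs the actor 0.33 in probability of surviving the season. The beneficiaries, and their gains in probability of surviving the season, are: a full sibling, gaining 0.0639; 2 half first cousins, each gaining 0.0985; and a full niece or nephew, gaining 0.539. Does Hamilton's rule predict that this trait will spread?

Hamilton's rule: the trait is favored when the sum of r·B over every recipient exceeds the actor's cost C.
r to a full sibling = 0.5 (full sibs share both parents — two paths of length 2: r = 2·(1/2)^2 = 1/2).
r to a half first cousin = 0.0625 (half first cousins share one grandparent — one path of length 4: r = (1/2)^4 = 1/16).
r to a full niece or nephew = 1/4 (full aunt/uncle↔niece/nephew: two paths of length 3 through the shared grandparent pair: r = 2·(1/2)^3 = 1/4).
Summing one r·B term per recipient: 1·0.5·0.0639 + 2·0.0625·0.0985 + 1·0.25·0.539 = 0.1790125.
0.1790125 < 0.33: the indirect benefit is less than the cost.

No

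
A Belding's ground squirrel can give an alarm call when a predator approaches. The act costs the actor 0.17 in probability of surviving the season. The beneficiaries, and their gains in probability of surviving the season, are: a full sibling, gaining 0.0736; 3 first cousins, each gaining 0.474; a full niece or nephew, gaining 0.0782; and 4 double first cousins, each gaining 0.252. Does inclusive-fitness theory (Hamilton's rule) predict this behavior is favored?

Yes

Hamilton's rule: the trait is favored when the sum of r·B over every recipient exceeds the actor's cost C.
r to a full sibling = 0.5 (full sibs share both parents — two paths of length 2: r = 2·(1/2)^2 = 1/2).
r to a first cousin = 0.125 (first cousins share one grandparent pair — two paths of length 4: r = 2·(1/2)^4 = 1/8).
r to a full niece or nephew = 0.25 (full aunt/uncle↔niece/nephew: two paths of length 3 through the shared grandparent pair: r = 2·(1/2)^3 = 1/4).
r to a double first cousin = 1/4 (double first cousins share both grandparent pairs — four paths of length 4: r = 4·(1/2)^4 = 1/4).
Summing one r·B term per recipient: 1·0.5·0.0736 + 3·0.125·0.474 + 1·0.25·0.0782 + 4·0.25·0.252 = 0.4861.
0.4861 > 0.17: the indirect benefit exceeds the cost.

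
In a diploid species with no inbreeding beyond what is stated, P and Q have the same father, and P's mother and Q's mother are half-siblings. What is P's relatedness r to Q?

0.3125

With two independent routes of shared ancestry, r is the sum of the two contributions.
P and Q are related in two ways: half-sibs through their shared father (r = 1/4) and half first cousins through their mothers (r = 1/16).
r = 1/4 + 1/16 = 5/16 = 0.3125.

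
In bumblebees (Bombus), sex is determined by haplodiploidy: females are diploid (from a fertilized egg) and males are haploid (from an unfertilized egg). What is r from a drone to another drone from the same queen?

Haploid brothers each carry a random half of the queen's diploid genome, so on average they share half: r = 1/2.

0.5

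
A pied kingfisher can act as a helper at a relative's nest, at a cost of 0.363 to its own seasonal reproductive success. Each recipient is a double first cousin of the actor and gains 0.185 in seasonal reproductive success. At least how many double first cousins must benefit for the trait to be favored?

8

r to a double first cousin = 1/4 (double first cousins share both grandparent pairs — four paths of length 4: r = 4·(1/2)^4 = 1/4).
Hamilton's rule: n·r·B > C  ⇒  n > C/(r·B) = 0.363/(0.25·0.185) = 7.849.
The smallest integer exceeding 7.849 is 8.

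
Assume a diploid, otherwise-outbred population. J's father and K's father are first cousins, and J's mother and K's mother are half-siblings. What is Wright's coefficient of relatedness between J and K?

With two independent routes of shared ancestry, r is the sum of the two contributions.
J and K are related in two ways: second cousins through their fathers (r = 1/32) and half first cousins through their mothers (r = 1/16).
r = 1/32 + 1/16 = 3/32 = 0.09375.

0.09375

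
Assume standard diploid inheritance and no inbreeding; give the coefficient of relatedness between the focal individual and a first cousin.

0.125

Each parent–offspring link contributes a factor of 1/2, and independent paths through distinct common ancestors add.
First cousins share one grandparent pair — two paths of length 4: r = 2·(1/2)^4 = 1/8.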